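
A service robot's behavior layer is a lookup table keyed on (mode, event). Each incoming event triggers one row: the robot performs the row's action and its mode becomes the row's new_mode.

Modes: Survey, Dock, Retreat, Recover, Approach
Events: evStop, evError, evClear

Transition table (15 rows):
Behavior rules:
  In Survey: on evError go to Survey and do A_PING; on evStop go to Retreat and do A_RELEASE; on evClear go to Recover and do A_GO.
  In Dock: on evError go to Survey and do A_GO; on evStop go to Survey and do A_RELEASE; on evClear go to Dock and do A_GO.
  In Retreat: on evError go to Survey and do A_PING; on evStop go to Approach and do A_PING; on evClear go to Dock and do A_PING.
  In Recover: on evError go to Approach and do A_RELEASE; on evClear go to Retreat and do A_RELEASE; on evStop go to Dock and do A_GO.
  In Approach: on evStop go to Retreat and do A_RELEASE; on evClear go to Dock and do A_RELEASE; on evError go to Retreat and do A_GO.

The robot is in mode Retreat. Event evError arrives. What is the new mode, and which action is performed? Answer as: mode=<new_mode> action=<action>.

current mode = Retreat; filter table to that mode:
  (Retreat, evError) → (Survey, A_PING)  ← event matches
  (Retreat, evStop) → (Approach, A_PING)
  (Retreat, evClear) → (Dock, A_PING)
event = evError selects (Survey, A_PING)

mode=Survey action=A_PING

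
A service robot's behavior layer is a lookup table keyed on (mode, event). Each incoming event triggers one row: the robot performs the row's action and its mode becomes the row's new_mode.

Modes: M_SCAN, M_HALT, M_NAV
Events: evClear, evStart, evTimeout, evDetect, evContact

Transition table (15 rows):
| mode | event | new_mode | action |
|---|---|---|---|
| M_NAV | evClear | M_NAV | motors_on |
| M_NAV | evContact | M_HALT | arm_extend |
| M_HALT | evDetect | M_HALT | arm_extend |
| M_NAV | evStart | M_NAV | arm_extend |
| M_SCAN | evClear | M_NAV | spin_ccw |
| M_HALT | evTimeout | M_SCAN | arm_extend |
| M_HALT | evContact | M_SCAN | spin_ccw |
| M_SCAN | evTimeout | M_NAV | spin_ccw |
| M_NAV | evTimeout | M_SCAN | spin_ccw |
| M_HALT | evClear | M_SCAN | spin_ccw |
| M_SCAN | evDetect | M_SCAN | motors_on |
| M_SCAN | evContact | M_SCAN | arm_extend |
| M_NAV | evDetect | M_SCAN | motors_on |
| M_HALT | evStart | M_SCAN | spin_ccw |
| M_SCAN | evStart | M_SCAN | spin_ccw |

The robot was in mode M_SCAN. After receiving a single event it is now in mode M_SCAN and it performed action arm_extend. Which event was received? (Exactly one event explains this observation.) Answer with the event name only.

evContact

try evClear: (M_SCAN, evClear) → (M_NAV, spin_ccw)
try evStart: (M_SCAN, evStart) → (M_SCAN, spin_ccw)
try evTimeout: (M_SCAN, evTimeout) → (M_NAV, spin_ccw)
try evDetect: (M_SCAN, evDetect) → (M_SCAN, motors_on)
try evContact: (M_SCAN, evContact) → (M_SCAN, arm_extend)  ← matches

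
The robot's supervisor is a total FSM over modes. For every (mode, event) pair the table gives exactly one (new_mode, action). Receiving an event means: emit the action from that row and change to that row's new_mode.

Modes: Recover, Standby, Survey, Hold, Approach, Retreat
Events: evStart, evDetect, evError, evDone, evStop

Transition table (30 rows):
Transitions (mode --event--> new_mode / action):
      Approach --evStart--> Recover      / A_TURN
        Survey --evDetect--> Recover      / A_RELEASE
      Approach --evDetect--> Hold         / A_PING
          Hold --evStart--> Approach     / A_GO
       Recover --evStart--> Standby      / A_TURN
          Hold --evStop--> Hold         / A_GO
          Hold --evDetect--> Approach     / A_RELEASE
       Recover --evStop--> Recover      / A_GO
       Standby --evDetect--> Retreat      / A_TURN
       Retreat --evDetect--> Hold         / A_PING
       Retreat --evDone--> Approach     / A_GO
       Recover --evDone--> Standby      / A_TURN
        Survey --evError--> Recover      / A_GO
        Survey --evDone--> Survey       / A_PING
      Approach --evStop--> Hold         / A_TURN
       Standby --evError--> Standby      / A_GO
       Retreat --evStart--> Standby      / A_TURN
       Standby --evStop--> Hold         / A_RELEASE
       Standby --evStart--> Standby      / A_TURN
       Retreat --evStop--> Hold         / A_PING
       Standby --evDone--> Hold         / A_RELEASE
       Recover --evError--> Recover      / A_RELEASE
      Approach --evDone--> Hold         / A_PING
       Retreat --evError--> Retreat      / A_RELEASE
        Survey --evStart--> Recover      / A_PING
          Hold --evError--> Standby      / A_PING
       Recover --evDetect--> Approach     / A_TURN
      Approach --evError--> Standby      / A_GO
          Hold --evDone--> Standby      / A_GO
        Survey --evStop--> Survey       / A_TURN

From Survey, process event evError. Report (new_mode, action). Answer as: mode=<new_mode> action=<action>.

current mode = Survey; filter table to that mode:
  (Survey, evDetect) → (Recover, A_RELEASE)
  (Survey, evError) → (Recover, A_GO)  ← event matches
  (Survey, evDone) → (Survey, A_PING)
  (Survey, evStart) → (Recover, A_PING)
  (Survey, evStop) → (Survey, A_TURN)
event = evError selects (Recover, A_GO)

mode=Recover action=A_GO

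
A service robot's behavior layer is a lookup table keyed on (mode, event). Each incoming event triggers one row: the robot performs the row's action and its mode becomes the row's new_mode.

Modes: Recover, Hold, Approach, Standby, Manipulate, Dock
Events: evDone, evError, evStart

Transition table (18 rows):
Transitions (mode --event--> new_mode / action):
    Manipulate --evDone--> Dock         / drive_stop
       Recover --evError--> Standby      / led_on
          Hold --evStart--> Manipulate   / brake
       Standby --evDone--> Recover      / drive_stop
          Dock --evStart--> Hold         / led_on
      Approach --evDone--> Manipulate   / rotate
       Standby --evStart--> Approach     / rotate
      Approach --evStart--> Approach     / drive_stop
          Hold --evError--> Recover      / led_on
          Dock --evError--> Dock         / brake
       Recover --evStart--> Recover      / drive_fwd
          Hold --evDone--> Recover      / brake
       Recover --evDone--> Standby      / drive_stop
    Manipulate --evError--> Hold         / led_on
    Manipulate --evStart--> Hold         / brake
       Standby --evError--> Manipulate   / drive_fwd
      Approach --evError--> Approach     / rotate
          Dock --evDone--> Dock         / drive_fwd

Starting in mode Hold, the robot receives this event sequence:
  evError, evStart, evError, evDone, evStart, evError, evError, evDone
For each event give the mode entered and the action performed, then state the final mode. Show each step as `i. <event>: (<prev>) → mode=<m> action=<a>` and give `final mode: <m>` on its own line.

final mode: Dock

1. evError: (Hold) → mode=Recover action=led_on
2. evStart: (Recover) → mode=Recover action=drive_fwd
3. evError: (Recover) → mode=Standby action=led_on
4. evDone: (Standby) → mode=Recover action=drive_stop
5. evStart: (Recover) → mode=Recover action=drive_fwd
6. evError: (Recover) → mode=Standby action=led_on
7. evError: (Standby) → mode=Manipulate action=drive_fwd
8. evDone: (Manipulate) → mode=Dock action=drive_stop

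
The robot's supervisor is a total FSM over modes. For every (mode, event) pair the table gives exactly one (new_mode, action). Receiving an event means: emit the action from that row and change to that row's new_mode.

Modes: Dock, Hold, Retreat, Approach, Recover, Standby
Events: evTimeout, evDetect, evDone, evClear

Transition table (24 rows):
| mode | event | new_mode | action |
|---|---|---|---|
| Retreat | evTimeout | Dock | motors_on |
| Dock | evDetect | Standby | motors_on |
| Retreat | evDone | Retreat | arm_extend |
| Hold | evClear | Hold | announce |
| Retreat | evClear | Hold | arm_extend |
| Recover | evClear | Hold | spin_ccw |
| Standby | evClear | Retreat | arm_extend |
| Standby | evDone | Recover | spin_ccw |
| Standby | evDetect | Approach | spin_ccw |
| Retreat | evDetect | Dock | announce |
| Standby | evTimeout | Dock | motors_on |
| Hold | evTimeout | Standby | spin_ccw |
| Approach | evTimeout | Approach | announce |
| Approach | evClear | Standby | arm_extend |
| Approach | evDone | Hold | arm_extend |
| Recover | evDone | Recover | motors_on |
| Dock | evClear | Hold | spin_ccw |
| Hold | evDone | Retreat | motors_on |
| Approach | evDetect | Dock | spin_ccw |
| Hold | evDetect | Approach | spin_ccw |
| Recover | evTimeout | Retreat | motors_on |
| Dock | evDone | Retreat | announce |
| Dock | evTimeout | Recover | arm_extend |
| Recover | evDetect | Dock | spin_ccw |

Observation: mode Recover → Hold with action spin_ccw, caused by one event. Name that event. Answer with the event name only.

try evTimeout: (Recover, evTimeout) → (Retreat, motors_on)
try evDetect: (Recover, evDetect) → (Dock, spin_ccw)
try evDone: (Recover, evDone) → (Recover, motors_on)
try evClear: (Recover, evClear) → (Hold, spin_ccw)  ← matches

evClear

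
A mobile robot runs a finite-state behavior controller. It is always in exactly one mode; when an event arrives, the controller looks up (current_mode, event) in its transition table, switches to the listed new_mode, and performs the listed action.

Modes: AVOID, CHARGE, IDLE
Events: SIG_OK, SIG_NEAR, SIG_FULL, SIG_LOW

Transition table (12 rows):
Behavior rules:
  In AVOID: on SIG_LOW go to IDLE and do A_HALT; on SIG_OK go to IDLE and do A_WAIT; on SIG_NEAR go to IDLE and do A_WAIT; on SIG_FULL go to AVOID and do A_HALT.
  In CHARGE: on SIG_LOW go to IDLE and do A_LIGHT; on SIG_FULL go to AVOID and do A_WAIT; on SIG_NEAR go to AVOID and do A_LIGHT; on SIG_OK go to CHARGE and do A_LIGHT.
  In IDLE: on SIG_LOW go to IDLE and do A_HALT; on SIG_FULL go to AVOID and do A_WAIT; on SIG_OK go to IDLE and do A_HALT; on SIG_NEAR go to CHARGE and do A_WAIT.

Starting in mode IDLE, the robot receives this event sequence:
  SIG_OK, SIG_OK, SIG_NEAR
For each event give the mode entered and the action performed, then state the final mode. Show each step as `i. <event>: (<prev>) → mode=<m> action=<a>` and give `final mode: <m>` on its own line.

final mode: CHARGE

1. SIG_OK: (IDLE) → mode=IDLE action=A_HALT
2. SIG_OK: (IDLE) → mode=IDLE action=A_HALT
3. SIG_NEAR: (IDLE) → mode=CHARGE action=A_WAIT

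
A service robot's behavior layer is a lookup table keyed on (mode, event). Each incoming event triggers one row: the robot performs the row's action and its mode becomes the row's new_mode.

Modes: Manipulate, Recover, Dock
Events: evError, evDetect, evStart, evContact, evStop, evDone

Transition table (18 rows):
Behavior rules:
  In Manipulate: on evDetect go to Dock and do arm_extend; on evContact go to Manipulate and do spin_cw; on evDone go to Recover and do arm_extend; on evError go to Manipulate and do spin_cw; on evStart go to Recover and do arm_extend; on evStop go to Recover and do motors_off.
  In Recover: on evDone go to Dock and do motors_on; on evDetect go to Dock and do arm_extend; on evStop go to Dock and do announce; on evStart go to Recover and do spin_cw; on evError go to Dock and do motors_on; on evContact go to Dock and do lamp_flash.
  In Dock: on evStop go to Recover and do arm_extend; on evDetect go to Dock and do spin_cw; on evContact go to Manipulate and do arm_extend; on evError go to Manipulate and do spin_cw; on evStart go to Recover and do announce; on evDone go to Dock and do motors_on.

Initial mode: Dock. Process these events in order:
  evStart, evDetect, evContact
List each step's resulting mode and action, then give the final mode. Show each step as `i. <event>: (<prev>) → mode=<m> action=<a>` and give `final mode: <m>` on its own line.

1. evStart: (Dock) → mode=Recover action=announce
2. evDetect: (Recover) → mode=Dock action=arm_extend
3. evContact: (Dock) → mode=Manipulate action=arm_extend

final mode: Manipulate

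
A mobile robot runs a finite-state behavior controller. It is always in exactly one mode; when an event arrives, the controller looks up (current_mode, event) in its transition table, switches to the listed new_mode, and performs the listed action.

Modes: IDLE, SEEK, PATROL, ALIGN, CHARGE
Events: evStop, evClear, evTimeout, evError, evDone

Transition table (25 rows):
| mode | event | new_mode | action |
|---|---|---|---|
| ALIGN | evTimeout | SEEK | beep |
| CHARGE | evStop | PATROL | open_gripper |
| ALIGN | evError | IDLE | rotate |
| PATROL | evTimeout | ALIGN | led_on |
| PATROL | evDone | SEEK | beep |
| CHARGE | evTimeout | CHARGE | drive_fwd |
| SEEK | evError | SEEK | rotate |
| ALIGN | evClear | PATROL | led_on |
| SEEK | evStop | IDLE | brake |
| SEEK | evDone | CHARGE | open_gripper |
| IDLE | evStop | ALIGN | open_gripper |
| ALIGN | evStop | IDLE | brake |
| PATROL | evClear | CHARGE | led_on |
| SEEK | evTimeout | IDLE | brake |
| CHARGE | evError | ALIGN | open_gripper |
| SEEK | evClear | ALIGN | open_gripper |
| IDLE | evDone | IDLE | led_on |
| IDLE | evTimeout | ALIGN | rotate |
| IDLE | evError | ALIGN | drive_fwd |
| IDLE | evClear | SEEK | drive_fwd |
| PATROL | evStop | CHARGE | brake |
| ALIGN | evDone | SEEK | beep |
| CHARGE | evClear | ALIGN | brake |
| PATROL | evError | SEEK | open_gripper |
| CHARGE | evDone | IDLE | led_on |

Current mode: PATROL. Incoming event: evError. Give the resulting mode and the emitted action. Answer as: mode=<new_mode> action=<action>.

mode=SEEK action=open_gripper

current mode = PATROL; filter table to that mode:
  (PATROL, evTimeout) → (ALIGN, led_on)
  (PATROL, evDone) → (SEEK, beep)
  (PATROL, evClear) → (CHARGE, led_on)
  (PATROL, evStop) → (CHARGE, brake)
  (PATROL, evError) → (SEEK, open_gripper)  ← event matches
event = evError selects (SEEK, open_gripper)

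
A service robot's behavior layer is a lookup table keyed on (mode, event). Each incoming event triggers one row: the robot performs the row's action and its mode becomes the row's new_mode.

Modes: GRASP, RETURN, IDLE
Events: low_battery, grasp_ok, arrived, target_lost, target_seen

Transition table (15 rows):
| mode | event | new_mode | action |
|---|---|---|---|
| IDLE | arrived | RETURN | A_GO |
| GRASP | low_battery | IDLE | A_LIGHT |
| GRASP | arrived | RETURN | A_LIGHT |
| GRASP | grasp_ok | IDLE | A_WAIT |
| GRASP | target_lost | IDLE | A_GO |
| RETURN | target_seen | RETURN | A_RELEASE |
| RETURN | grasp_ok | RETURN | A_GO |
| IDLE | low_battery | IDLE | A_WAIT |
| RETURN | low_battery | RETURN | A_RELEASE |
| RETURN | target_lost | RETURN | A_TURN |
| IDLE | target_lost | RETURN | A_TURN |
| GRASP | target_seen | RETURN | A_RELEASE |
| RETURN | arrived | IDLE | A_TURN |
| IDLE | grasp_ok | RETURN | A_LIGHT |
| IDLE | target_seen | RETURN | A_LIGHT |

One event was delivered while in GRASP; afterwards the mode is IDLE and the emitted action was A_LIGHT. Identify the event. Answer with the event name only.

low_battery

try low_battery: (GRASP, low_battery) → (IDLE, A_LIGHT)  ← matches
try grasp_ok: (GRASP, grasp_ok) → (IDLE, A_WAIT)
try arrived: (GRASP, arrived) → (RETURN, A_LIGHT)
try target_lost: (GRASP, target_lost) → (IDLE, A_GO)
try target_seen: (GRASP, target_seen) → (RETURN, A_RELEASE)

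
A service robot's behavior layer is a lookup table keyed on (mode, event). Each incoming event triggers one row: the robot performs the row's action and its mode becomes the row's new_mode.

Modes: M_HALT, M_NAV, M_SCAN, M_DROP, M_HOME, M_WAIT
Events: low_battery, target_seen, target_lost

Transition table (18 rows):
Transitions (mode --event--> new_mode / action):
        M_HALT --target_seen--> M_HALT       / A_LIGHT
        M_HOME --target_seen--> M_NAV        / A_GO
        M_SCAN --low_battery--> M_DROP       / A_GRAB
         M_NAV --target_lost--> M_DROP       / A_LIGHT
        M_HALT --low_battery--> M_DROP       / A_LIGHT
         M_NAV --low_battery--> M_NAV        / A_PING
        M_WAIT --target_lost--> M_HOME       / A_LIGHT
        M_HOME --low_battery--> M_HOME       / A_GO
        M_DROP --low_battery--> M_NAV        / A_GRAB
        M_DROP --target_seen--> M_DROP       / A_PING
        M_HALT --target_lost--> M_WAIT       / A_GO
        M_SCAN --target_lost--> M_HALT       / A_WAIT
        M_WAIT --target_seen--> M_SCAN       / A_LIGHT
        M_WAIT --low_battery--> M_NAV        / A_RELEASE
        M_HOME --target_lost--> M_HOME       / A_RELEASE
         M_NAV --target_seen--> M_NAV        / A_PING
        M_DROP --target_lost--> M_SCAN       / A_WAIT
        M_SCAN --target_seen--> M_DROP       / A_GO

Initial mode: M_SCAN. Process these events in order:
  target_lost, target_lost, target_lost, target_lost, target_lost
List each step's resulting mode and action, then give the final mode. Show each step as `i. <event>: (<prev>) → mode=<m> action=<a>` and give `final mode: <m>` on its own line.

final mode: M_HOME

1. target_lost: (M_SCAN) → mode=M_HALT action=A_WAIT
2. target_lost: (M_HALT) → mode=M_WAIT action=A_GO
3. target_lost: (M_WAIT) → mode=M_HOME action=A_LIGHT
4. target_lost: (M_HOME) → mode=M_HOME action=A_RELEASE
5. target_lost: (M_HOME) → mode=M_HOME action=A_RELEASE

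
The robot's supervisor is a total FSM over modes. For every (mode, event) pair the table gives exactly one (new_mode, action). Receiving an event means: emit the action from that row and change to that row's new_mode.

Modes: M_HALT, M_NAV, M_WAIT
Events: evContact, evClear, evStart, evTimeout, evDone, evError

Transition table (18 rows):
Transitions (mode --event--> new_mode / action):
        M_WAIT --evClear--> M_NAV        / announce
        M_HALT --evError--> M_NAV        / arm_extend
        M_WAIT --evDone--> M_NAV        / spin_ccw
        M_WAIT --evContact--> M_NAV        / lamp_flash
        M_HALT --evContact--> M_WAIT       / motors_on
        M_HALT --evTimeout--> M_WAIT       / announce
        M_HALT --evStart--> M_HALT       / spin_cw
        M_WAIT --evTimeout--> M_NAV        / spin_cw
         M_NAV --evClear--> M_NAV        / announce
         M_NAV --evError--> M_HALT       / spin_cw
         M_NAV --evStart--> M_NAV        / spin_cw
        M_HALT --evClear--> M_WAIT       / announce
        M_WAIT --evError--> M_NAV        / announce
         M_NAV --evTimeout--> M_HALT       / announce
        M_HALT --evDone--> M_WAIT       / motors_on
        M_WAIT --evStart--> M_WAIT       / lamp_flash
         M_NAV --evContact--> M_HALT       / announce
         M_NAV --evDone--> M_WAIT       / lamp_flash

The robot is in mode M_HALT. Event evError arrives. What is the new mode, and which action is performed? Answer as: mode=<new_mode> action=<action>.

current mode = M_HALT; filter table to that mode:
  (M_HALT, evError) → (M_NAV, arm_extend)  ← event matches
  (M_HALT, evContact) → (M_WAIT, motors_on)
  (M_HALT, evTimeout) → (M_WAIT, announce)
  (M_HALT, evStart) → (M_HALT, spin_cw)
  (M_HALT, evClear) → (M_WAIT, announce)
  (M_HALT, evDone) → (M_WAIT, motors_on)
event = evError selects (M_NAV, arm_extend)

mode=M_NAV action=arm_extend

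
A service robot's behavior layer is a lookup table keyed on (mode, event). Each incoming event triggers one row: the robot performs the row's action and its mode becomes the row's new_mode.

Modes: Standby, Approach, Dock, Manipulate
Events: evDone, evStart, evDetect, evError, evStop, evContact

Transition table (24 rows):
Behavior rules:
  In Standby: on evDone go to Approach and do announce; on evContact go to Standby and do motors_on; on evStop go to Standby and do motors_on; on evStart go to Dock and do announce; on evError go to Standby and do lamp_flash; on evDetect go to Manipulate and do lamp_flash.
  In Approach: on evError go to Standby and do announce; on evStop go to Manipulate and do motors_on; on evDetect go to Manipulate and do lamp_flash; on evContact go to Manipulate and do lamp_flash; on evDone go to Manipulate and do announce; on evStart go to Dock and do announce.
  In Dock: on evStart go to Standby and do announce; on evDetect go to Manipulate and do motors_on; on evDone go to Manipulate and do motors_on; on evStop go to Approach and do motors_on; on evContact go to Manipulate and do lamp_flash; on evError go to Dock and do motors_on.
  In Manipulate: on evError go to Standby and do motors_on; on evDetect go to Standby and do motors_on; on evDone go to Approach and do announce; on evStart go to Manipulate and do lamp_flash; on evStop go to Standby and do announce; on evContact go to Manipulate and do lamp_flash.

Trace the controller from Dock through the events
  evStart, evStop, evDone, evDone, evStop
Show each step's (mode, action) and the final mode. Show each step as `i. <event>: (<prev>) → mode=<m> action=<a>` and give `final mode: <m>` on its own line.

final mode: Standby

1. evStart: (Dock) → mode=Standby action=announce
2. evStop: (Standby) → mode=Standby action=motors_on
3. evDone: (Standby) → mode=Approach action=announce
4. evDone: (Approach) → mode=Manipulate action=announce
5. evStop: (Manipulate) → mode=Standby action=announce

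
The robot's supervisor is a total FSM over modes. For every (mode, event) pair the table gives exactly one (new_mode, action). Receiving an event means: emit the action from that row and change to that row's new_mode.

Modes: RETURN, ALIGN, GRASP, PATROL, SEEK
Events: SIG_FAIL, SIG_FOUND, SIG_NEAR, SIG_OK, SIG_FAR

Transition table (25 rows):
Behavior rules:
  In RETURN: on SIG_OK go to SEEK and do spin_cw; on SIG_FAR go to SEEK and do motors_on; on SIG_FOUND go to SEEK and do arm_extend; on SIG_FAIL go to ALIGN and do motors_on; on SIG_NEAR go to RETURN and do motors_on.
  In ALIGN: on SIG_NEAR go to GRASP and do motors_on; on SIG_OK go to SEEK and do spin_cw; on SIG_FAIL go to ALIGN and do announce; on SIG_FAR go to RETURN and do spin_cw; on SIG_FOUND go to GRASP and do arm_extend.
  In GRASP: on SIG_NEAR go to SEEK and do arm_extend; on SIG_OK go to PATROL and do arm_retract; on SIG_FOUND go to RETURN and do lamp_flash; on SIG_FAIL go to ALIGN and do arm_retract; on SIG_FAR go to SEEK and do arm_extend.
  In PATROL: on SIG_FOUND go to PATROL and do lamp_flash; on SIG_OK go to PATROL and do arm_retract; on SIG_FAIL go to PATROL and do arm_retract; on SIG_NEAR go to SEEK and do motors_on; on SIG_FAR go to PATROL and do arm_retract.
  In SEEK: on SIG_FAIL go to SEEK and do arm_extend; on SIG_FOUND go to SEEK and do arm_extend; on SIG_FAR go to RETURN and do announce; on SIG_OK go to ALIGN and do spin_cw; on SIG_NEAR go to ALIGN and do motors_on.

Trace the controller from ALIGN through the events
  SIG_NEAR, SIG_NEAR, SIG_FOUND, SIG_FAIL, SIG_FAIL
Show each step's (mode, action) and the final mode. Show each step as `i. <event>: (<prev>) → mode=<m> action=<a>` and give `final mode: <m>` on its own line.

final mode: SEEK

1. SIG_NEAR: (ALIGN) → mode=GRASP action=motors_on
2. SIG_NEAR: (GRASP) → mode=SEEK action=arm_extend
3. SIG_FOUND: (SEEK) → mode=SEEK action=arm_extend
4. SIG_FAIL: (SEEK) → mode=SEEK action=arm_extend
5. SIG_FAIL: (SEEK) → mode=SEEK action=arm_extend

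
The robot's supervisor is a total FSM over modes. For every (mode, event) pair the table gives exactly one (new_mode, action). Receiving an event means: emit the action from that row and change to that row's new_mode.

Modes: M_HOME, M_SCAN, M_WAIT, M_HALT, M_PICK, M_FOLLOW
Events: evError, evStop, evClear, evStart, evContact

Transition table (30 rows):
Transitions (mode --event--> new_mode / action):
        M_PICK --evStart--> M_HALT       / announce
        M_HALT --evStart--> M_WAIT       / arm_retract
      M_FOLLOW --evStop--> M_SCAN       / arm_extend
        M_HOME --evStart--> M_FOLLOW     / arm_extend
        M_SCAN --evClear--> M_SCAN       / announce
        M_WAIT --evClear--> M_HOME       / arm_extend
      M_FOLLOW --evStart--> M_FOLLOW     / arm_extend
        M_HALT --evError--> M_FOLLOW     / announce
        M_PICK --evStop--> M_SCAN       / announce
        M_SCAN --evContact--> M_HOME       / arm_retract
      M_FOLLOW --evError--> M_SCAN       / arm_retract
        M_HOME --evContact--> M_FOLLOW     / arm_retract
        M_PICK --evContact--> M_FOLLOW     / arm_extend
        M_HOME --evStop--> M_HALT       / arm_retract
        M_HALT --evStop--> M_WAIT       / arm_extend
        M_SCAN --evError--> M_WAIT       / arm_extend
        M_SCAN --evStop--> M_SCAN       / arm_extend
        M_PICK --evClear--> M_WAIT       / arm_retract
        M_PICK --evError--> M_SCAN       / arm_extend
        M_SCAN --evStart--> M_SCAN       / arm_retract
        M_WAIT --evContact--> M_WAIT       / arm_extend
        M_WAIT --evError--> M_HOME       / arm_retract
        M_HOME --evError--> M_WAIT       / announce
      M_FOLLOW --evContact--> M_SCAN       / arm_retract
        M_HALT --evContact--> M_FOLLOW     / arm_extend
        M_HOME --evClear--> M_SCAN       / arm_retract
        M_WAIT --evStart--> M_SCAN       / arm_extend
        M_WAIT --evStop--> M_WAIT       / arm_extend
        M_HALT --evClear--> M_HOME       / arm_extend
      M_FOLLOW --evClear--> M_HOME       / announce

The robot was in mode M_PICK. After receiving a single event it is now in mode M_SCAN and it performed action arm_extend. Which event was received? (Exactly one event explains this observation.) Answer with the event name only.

try evError: (M_PICK, evError) → (M_SCAN, arm_extend)  ← matches
try evStop: (M_PICK, evStop) → (M_SCAN, announce)
try evClear: (M_PICK, evClear) → (M_WAIT, arm_retract)
try evStart: (M_PICK, evStart) → (M_HALT, announce)
try evContact: (M_PICK, evContact) → (M_FOLLOW, arm_extend)

evError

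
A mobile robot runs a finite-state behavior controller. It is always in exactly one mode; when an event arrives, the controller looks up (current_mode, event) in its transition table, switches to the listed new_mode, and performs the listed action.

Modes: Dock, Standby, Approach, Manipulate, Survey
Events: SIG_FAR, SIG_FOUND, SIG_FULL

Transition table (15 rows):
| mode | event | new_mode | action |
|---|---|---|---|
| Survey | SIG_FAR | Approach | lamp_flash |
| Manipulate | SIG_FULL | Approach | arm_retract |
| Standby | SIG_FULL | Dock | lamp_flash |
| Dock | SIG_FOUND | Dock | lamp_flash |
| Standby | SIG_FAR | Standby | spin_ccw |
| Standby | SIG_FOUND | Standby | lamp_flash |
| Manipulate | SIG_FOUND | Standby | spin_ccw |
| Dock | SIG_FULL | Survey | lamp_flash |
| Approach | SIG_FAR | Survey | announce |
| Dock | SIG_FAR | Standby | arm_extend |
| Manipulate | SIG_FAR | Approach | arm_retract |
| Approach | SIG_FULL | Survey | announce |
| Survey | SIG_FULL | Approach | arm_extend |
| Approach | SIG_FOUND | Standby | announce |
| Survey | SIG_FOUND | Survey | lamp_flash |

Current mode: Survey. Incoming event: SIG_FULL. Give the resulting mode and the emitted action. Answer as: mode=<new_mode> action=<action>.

mode=Approach action=arm_extend

current mode = Survey; filter table to that mode:
  (Survey, SIG_FAR) → (Approach, lamp_flash)
  (Survey, SIG_FULL) → (Approach, arm_extend)  ← event matches
  (Survey, SIG_FOUND) → (Survey, lamp_flash)
event = SIG_FULL selects (Approach, arm_extend)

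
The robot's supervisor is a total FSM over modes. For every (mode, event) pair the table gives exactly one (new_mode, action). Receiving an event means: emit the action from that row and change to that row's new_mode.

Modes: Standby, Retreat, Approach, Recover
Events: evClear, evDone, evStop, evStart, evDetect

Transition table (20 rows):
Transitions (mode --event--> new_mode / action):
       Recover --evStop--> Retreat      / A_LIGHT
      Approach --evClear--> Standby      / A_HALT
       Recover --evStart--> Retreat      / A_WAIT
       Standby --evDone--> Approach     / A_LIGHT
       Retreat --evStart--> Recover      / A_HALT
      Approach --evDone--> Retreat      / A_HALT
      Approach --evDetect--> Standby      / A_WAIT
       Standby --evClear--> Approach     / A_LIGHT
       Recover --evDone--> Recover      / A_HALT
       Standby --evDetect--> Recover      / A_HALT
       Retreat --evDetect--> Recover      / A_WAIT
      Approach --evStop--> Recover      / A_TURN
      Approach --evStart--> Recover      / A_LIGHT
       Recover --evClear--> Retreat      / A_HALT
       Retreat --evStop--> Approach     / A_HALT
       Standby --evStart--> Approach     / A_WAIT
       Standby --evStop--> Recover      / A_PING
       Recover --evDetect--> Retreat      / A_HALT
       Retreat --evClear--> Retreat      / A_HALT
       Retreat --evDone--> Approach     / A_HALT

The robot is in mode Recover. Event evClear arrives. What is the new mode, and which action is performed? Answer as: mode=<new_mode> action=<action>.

current mode = Recover; filter table to that mode:
  (Recover, evStop) → (Retreat, A_LIGHT)
  (Recover, evStart) → (Retreat, A_WAIT)
  (Recover, evDone) → (Recover, A_HALT)
  (Recover, evClear) → (Retreat, A_HALT)  ← event matches
  (Recover, evDetect) → (Retreat, A_HALT)
event = evClear selects (Retreat, A_HALT)

mode=Retreat action=A_HALT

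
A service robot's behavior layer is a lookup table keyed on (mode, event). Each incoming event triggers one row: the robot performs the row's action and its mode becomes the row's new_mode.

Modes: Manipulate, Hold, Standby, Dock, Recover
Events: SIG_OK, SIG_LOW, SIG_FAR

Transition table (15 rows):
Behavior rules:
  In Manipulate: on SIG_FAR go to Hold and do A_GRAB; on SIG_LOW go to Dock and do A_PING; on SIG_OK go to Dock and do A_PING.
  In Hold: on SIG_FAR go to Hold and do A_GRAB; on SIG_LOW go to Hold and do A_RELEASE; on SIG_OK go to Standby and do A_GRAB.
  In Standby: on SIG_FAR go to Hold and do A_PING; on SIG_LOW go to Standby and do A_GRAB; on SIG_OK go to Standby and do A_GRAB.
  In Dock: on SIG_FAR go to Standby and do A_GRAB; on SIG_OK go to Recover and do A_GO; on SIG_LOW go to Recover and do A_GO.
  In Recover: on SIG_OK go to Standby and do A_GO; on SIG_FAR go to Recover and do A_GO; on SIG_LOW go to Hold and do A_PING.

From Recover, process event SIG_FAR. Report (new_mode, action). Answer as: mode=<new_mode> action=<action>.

current mode = Recover; filter table to that mode:
  (Recover, SIG_OK) → (Standby, A_GO)
  (Recover, SIG_FAR) → (Recover, A_GO)  ← event matches
  (Recover, SIG_LOW) → (Hold, A_PING)
event = SIG_FAR selects (Recover, A_GO)

mode=Recover action=A_GO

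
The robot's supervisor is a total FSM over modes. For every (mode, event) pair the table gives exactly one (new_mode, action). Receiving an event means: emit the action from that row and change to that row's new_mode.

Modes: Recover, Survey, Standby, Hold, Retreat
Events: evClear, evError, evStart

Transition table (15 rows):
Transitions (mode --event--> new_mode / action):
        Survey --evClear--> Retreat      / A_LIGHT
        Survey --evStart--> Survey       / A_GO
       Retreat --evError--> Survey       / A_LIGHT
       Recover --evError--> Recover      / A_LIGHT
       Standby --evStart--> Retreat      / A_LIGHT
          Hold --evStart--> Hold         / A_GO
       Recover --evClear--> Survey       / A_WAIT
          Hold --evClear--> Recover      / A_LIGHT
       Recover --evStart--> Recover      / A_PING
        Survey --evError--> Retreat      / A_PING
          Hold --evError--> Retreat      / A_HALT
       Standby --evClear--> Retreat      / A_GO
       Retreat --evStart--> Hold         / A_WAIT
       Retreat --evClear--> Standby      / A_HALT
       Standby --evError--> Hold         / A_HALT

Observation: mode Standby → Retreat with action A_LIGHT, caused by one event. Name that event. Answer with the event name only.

evStart

try evClear: (Standby, evClear) → (Retreat, A_GO)
try evError: (Standby, evError) → (Hold, A_HALT)
try evStart: (Standby, evStart) → (Retreat, A_LIGHT)  ← matches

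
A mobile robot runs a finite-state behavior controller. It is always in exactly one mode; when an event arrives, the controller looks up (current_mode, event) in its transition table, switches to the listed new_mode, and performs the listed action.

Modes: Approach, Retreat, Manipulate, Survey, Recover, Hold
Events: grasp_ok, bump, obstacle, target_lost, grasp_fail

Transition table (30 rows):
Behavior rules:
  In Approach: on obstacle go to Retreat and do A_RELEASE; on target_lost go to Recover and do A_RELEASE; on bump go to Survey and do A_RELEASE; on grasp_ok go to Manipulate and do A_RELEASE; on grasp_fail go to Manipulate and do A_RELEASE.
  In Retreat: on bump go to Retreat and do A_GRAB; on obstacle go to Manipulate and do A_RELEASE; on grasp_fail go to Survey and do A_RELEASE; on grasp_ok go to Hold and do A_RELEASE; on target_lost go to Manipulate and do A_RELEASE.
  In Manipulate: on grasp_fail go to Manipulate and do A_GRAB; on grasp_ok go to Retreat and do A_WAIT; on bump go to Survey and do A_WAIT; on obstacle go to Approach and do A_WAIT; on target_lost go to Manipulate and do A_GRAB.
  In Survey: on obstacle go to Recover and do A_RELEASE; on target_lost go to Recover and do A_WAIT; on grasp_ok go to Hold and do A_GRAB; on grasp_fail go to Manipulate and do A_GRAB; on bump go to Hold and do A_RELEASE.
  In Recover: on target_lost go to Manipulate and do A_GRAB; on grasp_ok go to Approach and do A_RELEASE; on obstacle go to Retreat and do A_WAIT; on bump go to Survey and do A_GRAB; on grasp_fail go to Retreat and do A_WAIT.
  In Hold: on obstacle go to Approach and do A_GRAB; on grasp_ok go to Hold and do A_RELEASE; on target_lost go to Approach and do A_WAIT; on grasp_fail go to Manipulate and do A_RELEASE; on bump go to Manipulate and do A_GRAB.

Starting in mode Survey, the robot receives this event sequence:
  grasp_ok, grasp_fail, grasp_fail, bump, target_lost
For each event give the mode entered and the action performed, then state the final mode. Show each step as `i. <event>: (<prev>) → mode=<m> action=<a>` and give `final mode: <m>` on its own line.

final mode: Recover

1. grasp_ok: (Survey) → mode=Hold action=A_GRAB
2. grasp_fail: (Hold) → mode=Manipulate action=A_RELEASE
3. grasp_fail: (Manipulate) → mode=Manipulate action=A_GRAB
4. bump: (Manipulate) → mode=Survey action=A_WAIT
5. target_lost: (Survey) → mode=Recover action=A_WAIT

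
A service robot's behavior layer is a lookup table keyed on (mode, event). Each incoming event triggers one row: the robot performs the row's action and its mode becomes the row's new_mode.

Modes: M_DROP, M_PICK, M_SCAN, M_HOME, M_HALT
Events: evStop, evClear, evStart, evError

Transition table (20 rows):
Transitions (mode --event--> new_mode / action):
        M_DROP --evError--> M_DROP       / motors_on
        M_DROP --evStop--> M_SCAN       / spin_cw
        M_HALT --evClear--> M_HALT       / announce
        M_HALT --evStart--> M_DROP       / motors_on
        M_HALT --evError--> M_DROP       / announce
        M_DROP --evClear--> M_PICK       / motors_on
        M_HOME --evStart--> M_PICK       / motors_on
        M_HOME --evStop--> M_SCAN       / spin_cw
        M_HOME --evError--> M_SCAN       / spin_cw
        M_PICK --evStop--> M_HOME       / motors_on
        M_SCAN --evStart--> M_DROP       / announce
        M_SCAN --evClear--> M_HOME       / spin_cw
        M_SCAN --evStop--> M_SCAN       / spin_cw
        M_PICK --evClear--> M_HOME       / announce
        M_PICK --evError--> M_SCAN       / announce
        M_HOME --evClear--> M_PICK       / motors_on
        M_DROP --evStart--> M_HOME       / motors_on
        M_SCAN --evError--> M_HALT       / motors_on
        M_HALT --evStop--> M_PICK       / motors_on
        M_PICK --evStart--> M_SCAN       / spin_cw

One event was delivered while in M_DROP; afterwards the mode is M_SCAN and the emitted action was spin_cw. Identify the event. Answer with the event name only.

try evStop: (M_DROP, evStop) → (M_SCAN, spin_cw)  ← matches
try evClear: (M_DROP, evClear) → (M_PICK, motors_on)
try evStart: (M_DROP, evStart) → (M_HOME, motors_on)
try evError: (M_DROP, evError) → (M_DROP, motors_on)

evStop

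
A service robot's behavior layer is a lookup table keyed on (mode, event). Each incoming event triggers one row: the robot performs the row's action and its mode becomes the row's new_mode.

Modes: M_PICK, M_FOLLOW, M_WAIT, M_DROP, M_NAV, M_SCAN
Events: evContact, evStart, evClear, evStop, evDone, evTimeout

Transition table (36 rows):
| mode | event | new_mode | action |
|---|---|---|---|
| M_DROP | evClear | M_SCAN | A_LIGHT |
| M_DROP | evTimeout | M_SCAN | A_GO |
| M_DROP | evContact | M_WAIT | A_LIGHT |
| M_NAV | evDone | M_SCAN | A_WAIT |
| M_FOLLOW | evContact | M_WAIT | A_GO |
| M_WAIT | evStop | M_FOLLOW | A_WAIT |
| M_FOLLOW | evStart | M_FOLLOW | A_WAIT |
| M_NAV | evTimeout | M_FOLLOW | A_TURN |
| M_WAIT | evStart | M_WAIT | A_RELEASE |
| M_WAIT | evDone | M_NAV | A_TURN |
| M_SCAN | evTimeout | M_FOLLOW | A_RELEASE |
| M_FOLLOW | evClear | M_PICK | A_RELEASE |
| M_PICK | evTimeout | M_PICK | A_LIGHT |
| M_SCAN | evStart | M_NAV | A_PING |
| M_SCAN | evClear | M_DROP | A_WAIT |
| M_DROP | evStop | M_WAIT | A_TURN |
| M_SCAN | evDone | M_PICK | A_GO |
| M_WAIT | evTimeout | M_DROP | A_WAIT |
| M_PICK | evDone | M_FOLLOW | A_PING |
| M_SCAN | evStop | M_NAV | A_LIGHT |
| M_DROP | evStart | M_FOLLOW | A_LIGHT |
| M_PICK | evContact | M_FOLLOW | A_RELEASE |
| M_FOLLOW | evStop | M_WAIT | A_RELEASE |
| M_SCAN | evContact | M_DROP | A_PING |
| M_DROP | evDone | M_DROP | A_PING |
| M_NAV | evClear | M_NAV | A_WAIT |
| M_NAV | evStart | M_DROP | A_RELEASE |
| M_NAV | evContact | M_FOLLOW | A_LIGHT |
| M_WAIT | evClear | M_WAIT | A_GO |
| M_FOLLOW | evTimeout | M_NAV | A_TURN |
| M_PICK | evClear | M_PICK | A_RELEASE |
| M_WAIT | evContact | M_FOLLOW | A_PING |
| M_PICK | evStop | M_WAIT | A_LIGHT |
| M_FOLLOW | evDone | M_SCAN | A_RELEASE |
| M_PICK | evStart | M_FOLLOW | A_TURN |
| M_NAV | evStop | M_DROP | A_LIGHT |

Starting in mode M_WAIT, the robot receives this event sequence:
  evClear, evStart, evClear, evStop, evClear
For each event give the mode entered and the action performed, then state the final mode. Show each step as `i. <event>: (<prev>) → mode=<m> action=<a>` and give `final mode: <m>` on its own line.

1. evClear: (M_WAIT) → mode=M_WAIT action=A_GO
2. evStart: (M_WAIT) → mode=M_WAIT action=A_RELEASE
3. evClear: (M_WAIT) → mode=M_WAIT action=A_GO
4. evStop: (M_WAIT) → mode=M_FOLLOW action=A_WAIT
5. evClear: (M_FOLLOW) → mode=M_PICK action=A_RELEASE

final mode: M_PICK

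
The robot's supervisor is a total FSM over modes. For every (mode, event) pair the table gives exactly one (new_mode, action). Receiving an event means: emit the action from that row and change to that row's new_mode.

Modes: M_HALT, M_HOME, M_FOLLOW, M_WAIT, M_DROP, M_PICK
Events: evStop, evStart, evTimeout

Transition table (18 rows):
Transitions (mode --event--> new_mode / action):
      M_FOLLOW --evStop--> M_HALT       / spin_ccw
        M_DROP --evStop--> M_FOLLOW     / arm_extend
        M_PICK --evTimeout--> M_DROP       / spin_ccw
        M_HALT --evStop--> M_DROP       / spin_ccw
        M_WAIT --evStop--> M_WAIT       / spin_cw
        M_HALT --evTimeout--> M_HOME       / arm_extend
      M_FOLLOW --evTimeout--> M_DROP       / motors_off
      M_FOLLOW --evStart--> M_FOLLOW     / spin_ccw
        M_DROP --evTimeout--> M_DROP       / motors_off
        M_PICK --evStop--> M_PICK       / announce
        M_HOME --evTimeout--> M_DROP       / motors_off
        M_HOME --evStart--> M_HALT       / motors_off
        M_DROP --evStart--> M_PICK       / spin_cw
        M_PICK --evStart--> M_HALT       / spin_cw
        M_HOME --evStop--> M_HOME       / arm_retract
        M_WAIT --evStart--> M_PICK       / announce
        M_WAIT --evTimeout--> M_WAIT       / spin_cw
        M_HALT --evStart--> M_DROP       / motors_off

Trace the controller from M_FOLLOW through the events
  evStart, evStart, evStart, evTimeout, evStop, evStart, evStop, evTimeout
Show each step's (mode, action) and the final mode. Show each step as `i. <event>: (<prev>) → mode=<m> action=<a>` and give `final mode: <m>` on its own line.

1. evStart: (M_FOLLOW) → mode=M_FOLLOW action=spin_ccw
2. evStart: (M_FOLLOW) → mode=M_FOLLOW action=spin_ccw
3. evStart: (M_FOLLOW) → mode=M_FOLLOW action=spin_ccw
4. evTimeout: (M_FOLLOW) → mode=M_DROP action=motors_off
5. evStop: (M_DROP) → mode=M_FOLLOW action=arm_extend
6. evStart: (M_FOLLOW) → mode=M_FOLLOW action=spin_ccw
7. evStop: (M_FOLLOW) → mode=M_HALT action=spin_ccw
8. evTimeout: (M_HALT) → mode=M_HOME action=arm_extend

final mode: M_HOME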